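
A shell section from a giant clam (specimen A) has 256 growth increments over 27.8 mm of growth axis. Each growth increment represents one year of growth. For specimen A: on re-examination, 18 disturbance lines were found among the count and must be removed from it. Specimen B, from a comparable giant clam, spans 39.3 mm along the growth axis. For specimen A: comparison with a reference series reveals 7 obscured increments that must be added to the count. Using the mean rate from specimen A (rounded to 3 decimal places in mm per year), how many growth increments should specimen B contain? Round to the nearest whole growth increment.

348 growth increments

Specimen A: true growth increment count = 256 − 18 + 7 = 245.
A: Mean rate = 27.8 mm / 245 years ≈ 0.113 mm/year.
B spans 39.3 / 0.113 = 347.79 years ≈ 348 growth increments.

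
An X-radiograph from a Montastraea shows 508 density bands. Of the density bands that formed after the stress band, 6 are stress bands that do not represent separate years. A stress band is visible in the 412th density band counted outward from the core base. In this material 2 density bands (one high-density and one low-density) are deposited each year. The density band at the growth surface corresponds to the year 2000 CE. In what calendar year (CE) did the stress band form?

1955 CE

Between density band 412 and the growth surface there are 508 − 412 = 96 density bands.
96 − 6 false = 90 true density bands after the stress band.
Dividing by 2 density bands per year: 90 / 2 = 45 years.
2000 − 45 = 1955 CE.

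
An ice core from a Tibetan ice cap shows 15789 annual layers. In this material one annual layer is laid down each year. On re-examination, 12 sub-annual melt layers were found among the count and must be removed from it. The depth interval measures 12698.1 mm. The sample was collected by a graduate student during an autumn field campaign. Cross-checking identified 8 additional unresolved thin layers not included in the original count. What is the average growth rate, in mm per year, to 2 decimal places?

0.80 mm per year

Adjusted count: 15789 − 12 + 8 = 15785 annual layers.
Extension rate ≈ 12698.1 / 15785 = 0.80 mm per year.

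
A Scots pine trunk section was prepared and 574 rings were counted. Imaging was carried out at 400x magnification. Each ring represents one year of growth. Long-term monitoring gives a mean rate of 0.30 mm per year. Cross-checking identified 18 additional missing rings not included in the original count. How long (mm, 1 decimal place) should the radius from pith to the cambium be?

177.6 mm

After corrections the count is 574 + 18 = 592 rings.
Predicted length = 0.30 mm/year × 592 years = 177.6 mm.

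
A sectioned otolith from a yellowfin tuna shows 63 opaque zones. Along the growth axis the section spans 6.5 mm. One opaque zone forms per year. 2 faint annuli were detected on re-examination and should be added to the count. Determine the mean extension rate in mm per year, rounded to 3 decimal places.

Adjusted count: 63 + 2 = 65 opaque zones.
Mean rate = 6.5 mm / 65 years ≈ 0.100 mm per year.

0.100 mm per year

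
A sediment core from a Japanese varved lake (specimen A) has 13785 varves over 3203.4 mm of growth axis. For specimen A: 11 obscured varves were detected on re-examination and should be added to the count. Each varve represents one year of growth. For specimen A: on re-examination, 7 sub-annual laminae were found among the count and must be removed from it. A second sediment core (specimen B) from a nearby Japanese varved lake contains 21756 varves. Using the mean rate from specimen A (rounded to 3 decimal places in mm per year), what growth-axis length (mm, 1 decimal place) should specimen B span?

5047.4 mm

Specimen A: correcting the raw count gives 13785 − 7 + 11 = 13789 true varves.
A: Extension rate ≈ 3203.4 / 13789 = 0.232 mm/year.
B's length ≈ 0.232 × 21756 = 5047.4 mm.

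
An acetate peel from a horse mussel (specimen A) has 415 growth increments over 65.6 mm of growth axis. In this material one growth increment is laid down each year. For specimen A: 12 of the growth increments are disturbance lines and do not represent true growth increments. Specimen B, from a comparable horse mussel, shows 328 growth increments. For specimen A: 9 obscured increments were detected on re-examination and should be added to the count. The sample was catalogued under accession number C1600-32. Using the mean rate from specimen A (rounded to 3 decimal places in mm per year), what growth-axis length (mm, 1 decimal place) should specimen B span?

Specimen A: true growth increment count = 415 − 12 + 9 = 412.
A: Mean rate = 65.6 mm / 412 years ≈ 0.159 mm/year.
For B, 0.159 mm/year × 328 years = 52.2 mm.

52.2 mm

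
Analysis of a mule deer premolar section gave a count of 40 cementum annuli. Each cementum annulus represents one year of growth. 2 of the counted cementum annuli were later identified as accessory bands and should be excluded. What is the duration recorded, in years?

True cementum annulus count = 40 − 2 = 38.
At one cementum annulus per year, that is 38 years.

38 years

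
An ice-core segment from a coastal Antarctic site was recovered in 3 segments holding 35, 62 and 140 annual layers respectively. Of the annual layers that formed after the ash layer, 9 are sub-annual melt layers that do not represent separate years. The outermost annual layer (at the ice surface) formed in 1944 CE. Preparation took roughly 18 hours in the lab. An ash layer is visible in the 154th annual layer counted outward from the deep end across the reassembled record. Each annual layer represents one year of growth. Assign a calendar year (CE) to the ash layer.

1870 CE

Total annual layers = 35 + 62 + 140 = 237.
237 − 154 = 83 annual layers lie beyond the ash layer toward the ice surface.
83 − 9 false = 74 true annual layers after the ash layer.
The annual layer at the ice surface is 1944 CE, so the ash layer dates to 1944 − 74 = 1870 CE.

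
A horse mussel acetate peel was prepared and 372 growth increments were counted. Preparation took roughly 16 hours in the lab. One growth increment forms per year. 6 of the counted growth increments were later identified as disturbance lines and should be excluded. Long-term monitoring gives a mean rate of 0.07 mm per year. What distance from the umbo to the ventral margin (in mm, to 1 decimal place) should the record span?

Correcting the raw count gives 372 − 6 = 366 true growth increments.
366 years at 0.07 mm/year gives 0.07 × 366 = 25.6 mm.

25.6 mm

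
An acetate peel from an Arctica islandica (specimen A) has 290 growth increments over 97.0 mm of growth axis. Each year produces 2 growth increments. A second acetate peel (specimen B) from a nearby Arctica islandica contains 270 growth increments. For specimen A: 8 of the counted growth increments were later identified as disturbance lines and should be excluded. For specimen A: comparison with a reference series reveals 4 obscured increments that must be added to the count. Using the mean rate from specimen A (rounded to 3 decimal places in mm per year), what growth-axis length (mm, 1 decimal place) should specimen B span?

91.5 mm

Specimen A: after corrections the count is 290 − 8 + 4 = 286 growth increments.
Specimen A: 286 growth increments at 2 per year is 286 / 2 = 143 years.
A: Extension rate ≈ 97.0 / 143 = 0.678 mm/yr.
Specimen B: dividing by 2 growth increments per year: 270 / 2 = 135 years. For B, 0.678 mm/year × 135 years = 91.5 mm.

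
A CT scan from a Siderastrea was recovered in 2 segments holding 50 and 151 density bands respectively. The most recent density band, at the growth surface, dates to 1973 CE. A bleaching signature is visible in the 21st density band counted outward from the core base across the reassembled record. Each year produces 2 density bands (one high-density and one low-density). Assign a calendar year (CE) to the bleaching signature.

1883 CE

Total density bands = 50 + 151 = 201.
201 − 21 = 180 density bands lie beyond the bleaching signature toward the growth surface.
With 2 density bands per year, 180 / 2 = 90 years.
Counting back 90 years from 1973 CE places the bleaching signature in 1973 − 90 = 1883 CE.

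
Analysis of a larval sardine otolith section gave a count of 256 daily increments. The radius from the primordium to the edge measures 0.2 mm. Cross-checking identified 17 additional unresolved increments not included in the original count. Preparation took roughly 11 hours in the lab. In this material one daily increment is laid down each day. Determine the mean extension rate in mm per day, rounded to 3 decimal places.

0.001 mm per day

Correcting the raw count gives 256 + 17 = 273 true daily increments.
Extension rate ≈ 0.2 / 273 = 0.001 mm per day.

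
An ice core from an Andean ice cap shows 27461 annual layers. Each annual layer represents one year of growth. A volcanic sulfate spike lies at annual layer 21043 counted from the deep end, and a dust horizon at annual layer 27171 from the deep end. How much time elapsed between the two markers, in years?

The two markers are separated by 27171 − 21043 = 6128 annual layers.
At one annual layer per year, 6128 years elapsed between them.

6128 years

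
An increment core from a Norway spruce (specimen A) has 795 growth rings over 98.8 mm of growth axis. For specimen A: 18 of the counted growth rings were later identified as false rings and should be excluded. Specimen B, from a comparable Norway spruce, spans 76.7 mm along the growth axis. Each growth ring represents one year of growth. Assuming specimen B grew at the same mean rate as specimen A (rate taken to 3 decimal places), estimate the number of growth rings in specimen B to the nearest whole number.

Specimen A: correcting the raw count gives 795 − 18 = 777 true growth rings.
A: Extension rate ≈ 98.8 / 777 = 0.127 mm/yr.
B spans 76.7 / 0.127 = 603.94 years ≈ 604 growth rings.

604 growth rings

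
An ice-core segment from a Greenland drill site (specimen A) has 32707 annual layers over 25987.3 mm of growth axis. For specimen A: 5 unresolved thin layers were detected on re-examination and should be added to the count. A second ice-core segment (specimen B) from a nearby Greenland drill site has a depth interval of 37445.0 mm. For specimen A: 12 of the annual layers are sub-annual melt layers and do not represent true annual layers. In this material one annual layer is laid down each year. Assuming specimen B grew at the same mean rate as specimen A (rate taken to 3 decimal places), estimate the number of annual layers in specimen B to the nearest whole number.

47101 annual layers

Specimen A: true annual layer count = 32707 − 12 + 5 = 32700.
A: Extension rate ≈ 25987.3 / 32700 = 0.795 mm/year.
B spans 37445.0 / 0.795 = 47100.63 years ≈ 47101 annual layers.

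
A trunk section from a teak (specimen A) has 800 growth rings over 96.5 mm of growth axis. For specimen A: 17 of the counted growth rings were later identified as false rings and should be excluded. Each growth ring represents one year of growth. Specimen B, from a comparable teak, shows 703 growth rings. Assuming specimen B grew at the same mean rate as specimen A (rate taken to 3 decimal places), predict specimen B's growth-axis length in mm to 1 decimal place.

86.5 mm

Specimen A: true growth ring count = 800 − 17 = 783.
A: 96.5 mm over 783 years gives 96.5 / 783 ≈ 0.123 mm per year.
For B, 0.123 mm/year × 703 years = 86.5 mm.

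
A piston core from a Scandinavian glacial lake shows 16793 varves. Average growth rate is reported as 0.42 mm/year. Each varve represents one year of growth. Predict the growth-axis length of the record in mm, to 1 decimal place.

7053.1 mm

16793 years of growth are recorded.
Length ≈ 0.42 × 16793 = 7053.1 mm.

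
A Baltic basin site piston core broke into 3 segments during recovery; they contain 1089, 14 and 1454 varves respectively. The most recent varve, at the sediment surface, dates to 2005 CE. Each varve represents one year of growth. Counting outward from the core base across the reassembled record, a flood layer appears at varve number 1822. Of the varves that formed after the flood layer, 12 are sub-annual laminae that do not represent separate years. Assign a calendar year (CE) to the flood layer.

1282 CE

Total varves = 1089 + 14 + 1454 = 2557.
2557 − 1822 = 735 varves lie beyond the flood layer toward the sediment surface.
Excluding 12 false varves: 735 − 12 = 723.
The varve at the sediment surface is 2005 CE, so the flood layer dates to 2005 − 723 = 1282 CE.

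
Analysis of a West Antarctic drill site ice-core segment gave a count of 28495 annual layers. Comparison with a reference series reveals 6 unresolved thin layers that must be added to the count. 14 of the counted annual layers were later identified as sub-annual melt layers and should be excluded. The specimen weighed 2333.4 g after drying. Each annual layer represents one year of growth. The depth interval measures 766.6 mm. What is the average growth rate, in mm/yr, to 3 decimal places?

0.027 mm/yr

Adjusted count: 28495 − 14 + 6 = 28487 annual layers.
Extension rate ≈ 766.6 / 28487 = 0.027 mm/yr.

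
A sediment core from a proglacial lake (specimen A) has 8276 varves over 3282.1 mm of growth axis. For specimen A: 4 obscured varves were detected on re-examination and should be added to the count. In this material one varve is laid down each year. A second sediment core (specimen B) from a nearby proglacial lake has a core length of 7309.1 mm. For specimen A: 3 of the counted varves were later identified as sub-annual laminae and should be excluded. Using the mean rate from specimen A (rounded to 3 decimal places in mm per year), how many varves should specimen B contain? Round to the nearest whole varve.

Specimen A: correcting the raw count gives 8276 − 3 + 4 = 8277 true varves.
A: 3282.1 mm over 8277 years gives 3282.1 / 8277 ≈ 0.397 mm/year.
For B, 7309.1 / 0.397 = 18410.83 years ≈ 18411 varves.

18411 varves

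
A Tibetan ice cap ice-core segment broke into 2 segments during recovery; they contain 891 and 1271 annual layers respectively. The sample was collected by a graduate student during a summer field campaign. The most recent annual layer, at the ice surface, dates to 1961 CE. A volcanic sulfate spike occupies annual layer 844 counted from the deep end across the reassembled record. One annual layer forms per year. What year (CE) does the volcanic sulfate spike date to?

Total annual layers = 891 + 1271 = 2162.
2162 − 844 = 1318 annual layers lie beyond the volcanic sulfate spike toward the ice surface.
1961 − 1318 = 643 CE.

643 CE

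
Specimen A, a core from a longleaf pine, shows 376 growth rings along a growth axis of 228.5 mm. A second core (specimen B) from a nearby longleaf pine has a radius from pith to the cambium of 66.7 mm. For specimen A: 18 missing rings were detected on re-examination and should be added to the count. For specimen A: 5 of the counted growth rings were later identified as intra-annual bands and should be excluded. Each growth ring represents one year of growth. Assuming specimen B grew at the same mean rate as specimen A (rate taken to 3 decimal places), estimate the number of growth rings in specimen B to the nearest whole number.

114 growth rings

Specimen A: correcting the raw count gives 376 − 5 + 18 = 389 true growth rings.
A: Mean rate = 228.5 mm / 389 years ≈ 0.587 mm/yr.
For B, 66.7 / 0.587 = 113.63 years ≈ 114 growth rings.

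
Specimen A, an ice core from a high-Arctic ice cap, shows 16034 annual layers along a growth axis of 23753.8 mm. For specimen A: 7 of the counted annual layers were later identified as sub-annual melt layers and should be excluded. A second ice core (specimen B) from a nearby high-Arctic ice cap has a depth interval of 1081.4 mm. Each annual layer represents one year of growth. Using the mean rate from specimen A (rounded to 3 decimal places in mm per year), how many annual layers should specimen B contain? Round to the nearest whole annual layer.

730 annual layers

Specimen A: correcting the raw count gives 16034 − 7 = 16027 true annual layers.
A: Mean rate = 23753.8 mm / 16027 years ≈ 1.482 mm/yr.
Specimen B: 1081.4 mm / 1.482 mm per year = 729.69 years ≈ 730 annual layers.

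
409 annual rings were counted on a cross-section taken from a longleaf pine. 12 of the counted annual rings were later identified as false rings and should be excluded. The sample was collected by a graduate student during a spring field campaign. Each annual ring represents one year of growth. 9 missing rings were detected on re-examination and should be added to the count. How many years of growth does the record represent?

406 years

After corrections the count is 409 − 12 + 9 = 406 annual rings.
With a one-to-one annual ring periodicity this is 406 years.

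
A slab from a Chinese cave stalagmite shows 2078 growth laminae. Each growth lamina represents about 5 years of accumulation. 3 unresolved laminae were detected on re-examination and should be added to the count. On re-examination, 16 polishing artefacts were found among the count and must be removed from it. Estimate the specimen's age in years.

Adjusted count: 2078 − 16 + 3 = 2065 growth laminae.
At 5 years per growth lamina, 2065 × 5 = 10325 years.

10325 years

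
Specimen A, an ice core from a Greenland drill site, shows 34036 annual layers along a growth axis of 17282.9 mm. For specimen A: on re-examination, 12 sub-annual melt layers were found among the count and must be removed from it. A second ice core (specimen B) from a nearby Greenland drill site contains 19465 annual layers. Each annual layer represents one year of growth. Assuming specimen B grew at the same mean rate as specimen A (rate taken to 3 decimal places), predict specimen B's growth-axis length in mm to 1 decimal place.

Specimen A: correcting the raw count gives 34036 − 12 = 34024 true annual layers.
A: Extension rate ≈ 17282.9 / 34024 = 0.508 mm/year.
For B, 0.508 mm/year × 19465 years = 9888.2 mm.

9888.2 mm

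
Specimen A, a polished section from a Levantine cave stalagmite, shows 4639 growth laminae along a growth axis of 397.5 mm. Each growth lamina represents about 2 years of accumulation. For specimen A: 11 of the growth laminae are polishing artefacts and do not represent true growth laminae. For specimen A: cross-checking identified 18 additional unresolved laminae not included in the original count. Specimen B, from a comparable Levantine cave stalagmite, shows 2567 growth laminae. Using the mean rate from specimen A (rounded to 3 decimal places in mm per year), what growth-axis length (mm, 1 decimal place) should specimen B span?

Specimen A: adjusted count: 4639 − 11 + 18 = 4646 growth laminae.
Specimen A: 4646 growth laminae at 2 years each span 4646 × 2 = 9292 years.
A: 397.5 mm over 9292 years gives 397.5 / 9292 ≈ 0.043 mm per year.
Specimen B: multiplying by 2 years per growth lamina: 2567 × 2 = 5134 years. Length of B = 0.043 × 5134 = 220.8 mm.

220.8 mm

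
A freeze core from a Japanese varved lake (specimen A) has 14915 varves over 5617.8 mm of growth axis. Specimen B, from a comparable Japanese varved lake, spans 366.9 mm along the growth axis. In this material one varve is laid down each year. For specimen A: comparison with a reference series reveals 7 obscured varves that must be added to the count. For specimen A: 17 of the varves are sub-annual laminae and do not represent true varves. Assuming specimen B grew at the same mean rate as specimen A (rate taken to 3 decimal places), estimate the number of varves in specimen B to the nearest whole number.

Specimen A: adjusted count: 14915 − 17 + 7 = 14905 varves.
A: Extension rate ≈ 5617.8 / 14905 = 0.377 mm per year.
Specimen B: 366.9 mm / 0.377 mm per year = 973.21 years ≈ 973 varves.

973 varves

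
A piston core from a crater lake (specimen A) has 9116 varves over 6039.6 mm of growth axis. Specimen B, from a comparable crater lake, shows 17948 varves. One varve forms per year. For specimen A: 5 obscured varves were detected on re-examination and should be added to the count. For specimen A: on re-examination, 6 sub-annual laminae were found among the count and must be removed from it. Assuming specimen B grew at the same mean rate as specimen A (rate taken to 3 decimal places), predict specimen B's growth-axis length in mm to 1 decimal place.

Specimen A: adjusted count: 9116 − 6 + 5 = 9115 varves.
A: Extension rate ≈ 6039.6 / 9115 = 0.663 mm/yr.
B's length ≈ 0.663 × 17948 = 11899.5 mm.

11899.5 mm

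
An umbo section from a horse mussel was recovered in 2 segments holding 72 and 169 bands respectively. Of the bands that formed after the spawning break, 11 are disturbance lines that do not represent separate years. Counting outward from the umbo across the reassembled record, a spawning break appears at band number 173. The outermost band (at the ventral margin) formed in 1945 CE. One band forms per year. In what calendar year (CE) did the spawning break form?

1888 CE

Total bands = 72 + 169 = 241.
241 − 173 = 68 bands lie beyond the spawning break toward the ventral margin.
68 − 11 false = 57 true bands after the spawning break.
1945 − 57 = 1888 CE.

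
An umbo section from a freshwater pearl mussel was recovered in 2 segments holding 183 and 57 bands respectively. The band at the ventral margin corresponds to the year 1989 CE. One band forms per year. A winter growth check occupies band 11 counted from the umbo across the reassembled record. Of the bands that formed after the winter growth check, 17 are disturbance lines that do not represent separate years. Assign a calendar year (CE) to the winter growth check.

1777 CE

Total bands = 183 + 57 = 240.
Between band 11 and the ventral margin there are 240 − 11 = 229 bands.
Removing the 17 false bands leaves 229 − 17 = 212 true bands beyond the winter growth check.
The band at the ventral margin is 1989 CE, so the winter growth check dates to 1989 − 212 = 1777 CE.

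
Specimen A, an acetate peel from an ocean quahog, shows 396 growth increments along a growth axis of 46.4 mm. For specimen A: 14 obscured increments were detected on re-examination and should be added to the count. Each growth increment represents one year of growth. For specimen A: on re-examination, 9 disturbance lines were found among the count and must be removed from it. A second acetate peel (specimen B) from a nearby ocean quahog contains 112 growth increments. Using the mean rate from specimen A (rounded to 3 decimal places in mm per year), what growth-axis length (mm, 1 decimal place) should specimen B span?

Specimen A: correcting the raw count gives 396 − 9 + 14 = 401 true growth increments.
A: Mean rate = 46.4 mm / 401 years ≈ 0.116 mm per year.
Length of B = 0.116 × 112 = 13.0 mm.

13.0 mm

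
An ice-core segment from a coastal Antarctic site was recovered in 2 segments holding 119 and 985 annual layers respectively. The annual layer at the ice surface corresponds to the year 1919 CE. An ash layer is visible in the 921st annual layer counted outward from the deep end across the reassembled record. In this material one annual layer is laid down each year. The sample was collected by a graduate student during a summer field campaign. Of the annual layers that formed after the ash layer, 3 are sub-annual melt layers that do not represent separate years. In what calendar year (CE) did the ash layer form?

Total annual layers = 119 + 985 = 1104.
Between annual layer 921 and the ice surface there are 1104 − 921 = 183 annual layers.
Excluding 3 false annual layers: 183 − 3 = 180.
Counting back 180 years from 1919 CE places the ash layer in 1919 − 180 = 1739 CE.

1739 CE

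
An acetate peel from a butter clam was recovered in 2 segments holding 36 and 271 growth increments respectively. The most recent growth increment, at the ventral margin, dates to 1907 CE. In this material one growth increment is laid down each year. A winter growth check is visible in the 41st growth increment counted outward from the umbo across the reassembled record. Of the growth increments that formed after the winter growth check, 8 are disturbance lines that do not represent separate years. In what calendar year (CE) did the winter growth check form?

1649 CE

Total growth increments = 36 + 271 = 307.
Between growth increment 41 and the ventral margin there are 307 − 41 = 266 growth increments.
Excluding 8 false growth increments: 266 − 8 = 258.
Counting back 258 years from 1907 CE places the winter growth check in 1907 − 258 = 1649 CE.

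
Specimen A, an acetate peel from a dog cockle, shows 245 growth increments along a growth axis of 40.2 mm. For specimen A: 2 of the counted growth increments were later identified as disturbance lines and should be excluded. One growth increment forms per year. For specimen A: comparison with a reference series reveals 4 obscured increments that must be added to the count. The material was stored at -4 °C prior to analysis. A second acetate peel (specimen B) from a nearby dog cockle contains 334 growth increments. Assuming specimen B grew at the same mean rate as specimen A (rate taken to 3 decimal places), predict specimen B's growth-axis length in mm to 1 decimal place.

Specimen A: after corrections the count is 245 − 2 + 4 = 247 growth increments.
A: 40.2 mm over 247 years gives 40.2 / 247 ≈ 0.163 mm/year.
For B, 0.163 mm/year × 334 years = 54.4 mm.

54.4 mm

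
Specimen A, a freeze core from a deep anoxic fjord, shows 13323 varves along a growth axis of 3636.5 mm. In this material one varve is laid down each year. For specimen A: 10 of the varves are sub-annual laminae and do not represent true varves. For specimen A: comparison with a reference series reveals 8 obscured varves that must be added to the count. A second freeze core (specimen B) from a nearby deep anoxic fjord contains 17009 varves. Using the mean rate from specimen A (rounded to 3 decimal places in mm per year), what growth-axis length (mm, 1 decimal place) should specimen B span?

4643.5 mm

Specimen A: adjusted count: 13323 − 10 + 8 = 13321 varves.
A: 3636.5 mm over 13321 years gives 3636.5 / 13321 ≈ 0.273 mm/year.
Length of B = 0.273 × 17009 = 4643.5 mm.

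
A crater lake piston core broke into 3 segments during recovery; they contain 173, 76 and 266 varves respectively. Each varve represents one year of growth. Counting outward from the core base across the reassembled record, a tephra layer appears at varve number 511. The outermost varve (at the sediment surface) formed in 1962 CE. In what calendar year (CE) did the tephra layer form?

1958 CE

Total varves = 173 + 76 + 266 = 515.
Between varve 511 and the sediment surface there are 515 − 511 = 4 varves.
1962 − 4 = 1958 CE.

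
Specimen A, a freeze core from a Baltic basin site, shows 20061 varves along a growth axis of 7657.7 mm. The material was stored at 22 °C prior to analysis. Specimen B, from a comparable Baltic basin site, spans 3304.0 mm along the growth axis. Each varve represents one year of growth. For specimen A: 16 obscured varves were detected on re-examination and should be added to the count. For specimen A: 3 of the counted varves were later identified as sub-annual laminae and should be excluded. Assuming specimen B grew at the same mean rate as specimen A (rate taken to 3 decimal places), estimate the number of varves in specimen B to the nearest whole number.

Specimen A: adjusted count: 20061 − 3 + 16 = 20074 varves.
A: Mean rate = 7657.7 mm / 20074 years ≈ 0.381 mm/year.
For B, 3304.0 / 0.381 = 8671.92 years ≈ 8672 varves.

8672 varves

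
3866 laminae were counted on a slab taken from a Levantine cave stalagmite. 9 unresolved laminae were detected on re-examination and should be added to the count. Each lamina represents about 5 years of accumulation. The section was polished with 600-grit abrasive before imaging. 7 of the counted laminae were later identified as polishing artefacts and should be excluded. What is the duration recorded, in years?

After corrections the count is 3866 − 7 + 9 = 3868 laminae.
Multiplying by 5 years per lamina: 3868 × 5 = 19340 years.

19340 years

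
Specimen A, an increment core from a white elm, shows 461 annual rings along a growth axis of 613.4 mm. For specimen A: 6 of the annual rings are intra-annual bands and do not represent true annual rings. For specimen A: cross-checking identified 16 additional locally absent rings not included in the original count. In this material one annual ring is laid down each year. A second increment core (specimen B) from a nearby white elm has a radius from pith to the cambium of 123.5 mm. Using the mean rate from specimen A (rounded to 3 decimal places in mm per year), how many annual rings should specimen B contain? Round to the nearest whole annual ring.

95 annual rings

Specimen A: after corrections the count is 461 − 6 + 16 = 471 annual rings.
A: Extension rate ≈ 613.4 / 471 = 1.302 mm per year.
For B, 123.5 / 1.302 = 94.85 years ≈ 95 annual rings.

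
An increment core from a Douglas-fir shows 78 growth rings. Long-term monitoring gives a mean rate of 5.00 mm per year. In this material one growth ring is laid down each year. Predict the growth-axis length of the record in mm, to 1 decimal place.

The record spans 78 years at 5.00 mm per year.
Length ≈ 5.00 × 78 = 390.0 mm.

390.0 mm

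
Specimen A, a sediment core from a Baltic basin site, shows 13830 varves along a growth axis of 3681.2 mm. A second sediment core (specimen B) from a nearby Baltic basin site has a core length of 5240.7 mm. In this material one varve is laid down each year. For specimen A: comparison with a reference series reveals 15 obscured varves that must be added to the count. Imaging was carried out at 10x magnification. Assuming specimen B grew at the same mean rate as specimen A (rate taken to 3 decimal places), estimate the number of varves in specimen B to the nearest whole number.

Specimen A: after corrections the count is 13830 + 15 = 13845 varves.
A: Mean rate = 3681.2 mm / 13845 years ≈ 0.266 mm/yr.
B spans 5240.7 / 0.266 = 19701.88 years ≈ 19702 varves.

19702 varves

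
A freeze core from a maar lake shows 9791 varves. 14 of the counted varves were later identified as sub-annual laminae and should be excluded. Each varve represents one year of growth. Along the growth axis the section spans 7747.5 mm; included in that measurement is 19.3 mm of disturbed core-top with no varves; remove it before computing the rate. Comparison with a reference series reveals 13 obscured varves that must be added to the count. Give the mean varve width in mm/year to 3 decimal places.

Correcting the raw count gives 9791 − 14 + 13 = 9790 true varves.
The growth record spans 7747.5 − 19.3 = 7728.2 mm.
7728.2 mm over 9790 years gives 7728.2 / 9790 ≈ 0.789 mm/year.

0.789 mm/year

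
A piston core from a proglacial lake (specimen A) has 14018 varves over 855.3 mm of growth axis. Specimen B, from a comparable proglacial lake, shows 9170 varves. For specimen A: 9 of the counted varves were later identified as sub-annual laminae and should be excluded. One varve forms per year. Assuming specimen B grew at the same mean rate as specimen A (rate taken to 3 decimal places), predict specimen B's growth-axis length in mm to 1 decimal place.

559.4 mm

Specimen A: adjusted count: 14018 − 9 = 14009 varves.
A: Mean rate = 855.3 mm / 14009 years ≈ 0.061 mm/yr.
Length of B = 0.061 × 9170 = 559.4 mm.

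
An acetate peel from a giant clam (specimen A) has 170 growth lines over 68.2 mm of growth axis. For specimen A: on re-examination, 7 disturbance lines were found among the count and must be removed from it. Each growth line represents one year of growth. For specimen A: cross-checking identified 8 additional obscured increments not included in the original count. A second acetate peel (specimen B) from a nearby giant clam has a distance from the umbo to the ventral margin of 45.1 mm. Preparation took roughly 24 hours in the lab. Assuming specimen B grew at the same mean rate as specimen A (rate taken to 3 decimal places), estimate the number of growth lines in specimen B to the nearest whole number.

113 growth lines

Specimen A: true growth line count = 170 − 7 + 8 = 171.
A: Extension rate ≈ 68.2 / 171 = 0.399 mm/yr.
Specimen B: 45.1 mm / 0.399 mm per year = 113.03 years ≈ 113 growth lines.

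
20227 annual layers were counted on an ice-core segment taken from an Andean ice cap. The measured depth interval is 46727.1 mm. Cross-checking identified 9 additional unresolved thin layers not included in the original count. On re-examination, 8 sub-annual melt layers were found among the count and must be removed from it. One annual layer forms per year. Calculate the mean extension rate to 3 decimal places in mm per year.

Correcting the raw count gives 20227 − 8 + 9 = 20228 true annual layers.
Mean rate = 46727.1 mm / 20228 years ≈ 2.310 mm per year.

2.310 mm per year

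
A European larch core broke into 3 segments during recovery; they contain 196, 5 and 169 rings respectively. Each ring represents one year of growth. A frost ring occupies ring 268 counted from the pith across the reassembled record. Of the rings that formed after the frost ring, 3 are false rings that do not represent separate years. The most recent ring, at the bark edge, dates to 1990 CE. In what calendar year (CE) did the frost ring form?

1891 CE

Total rings = 196 + 5 + 169 = 370.
The frost ring sits at ring 268 from the pith, so 370 − 268 = 102 rings formed after it.
Excluding 3 false rings: 102 − 3 = 99.
The ring at the bark edge is 1990 CE, so the frost ring dates to 1990 − 99 = 1891 CE.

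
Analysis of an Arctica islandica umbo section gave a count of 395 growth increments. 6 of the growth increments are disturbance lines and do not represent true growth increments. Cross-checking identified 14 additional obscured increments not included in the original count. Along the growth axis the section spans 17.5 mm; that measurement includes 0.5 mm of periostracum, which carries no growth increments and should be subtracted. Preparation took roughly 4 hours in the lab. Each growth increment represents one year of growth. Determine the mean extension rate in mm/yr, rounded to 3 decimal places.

Correcting the raw count gives 395 − 6 + 14 = 403 true growth increments.
The growth record spans 17.5 − 0.5 = 17.0 mm.
17.0 mm over 403 years gives 17.0 / 403 ≈ 0.042 mm/yr.

0.042 mm/yr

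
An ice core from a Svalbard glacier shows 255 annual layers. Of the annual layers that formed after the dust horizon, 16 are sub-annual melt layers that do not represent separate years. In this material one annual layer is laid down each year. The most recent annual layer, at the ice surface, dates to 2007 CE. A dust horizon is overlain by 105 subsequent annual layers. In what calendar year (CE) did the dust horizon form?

There are 105 annual layers younger than the dust horizon.
Removing the 16 false annual layers leaves 105 − 16 = 89 true annual layers beyond the dust horizon.
The annual layer at the ice surface is 2007 CE, so the dust horizon dates to 2007 − 89 = 1918 CE.

1918 CE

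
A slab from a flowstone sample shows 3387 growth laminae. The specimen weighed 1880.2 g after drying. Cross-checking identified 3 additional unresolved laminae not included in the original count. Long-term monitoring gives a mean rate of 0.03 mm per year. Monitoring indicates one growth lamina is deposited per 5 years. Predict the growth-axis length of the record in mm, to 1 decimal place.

508.5 mm

Adjusted count: 3387 + 3 = 3390 growth laminae.
At 5 years per growth lamina, 3390 × 5 = 16950 years.
Length ≈ 0.03 × 16950 = 508.5 mm.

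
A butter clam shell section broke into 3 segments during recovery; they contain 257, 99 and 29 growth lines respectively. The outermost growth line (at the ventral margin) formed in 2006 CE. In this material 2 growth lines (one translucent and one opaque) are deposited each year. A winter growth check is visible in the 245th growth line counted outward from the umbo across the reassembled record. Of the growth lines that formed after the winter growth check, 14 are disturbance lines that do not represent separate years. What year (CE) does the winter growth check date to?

Total growth lines = 257 + 99 + 29 = 385.
Between growth line 245 and the ventral margin there are 385 − 245 = 140 growth lines.
Removing the 14 false growth lines leaves 140 − 14 = 126 true growth lines beyond the winter growth check.
126 growth lines at 2 per year is 126 / 2 = 63 years.
The growth line at the ventral margin is 2006 CE, so the winter growth check dates to 2006 − 63 = 1943 CE.

1943 CE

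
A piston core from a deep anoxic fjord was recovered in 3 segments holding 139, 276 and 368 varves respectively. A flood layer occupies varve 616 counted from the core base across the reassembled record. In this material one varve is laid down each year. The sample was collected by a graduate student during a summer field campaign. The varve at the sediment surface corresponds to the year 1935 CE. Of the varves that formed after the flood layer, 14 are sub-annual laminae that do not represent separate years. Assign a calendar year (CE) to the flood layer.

Total varves = 139 + 276 + 368 = 783.
Between varve 616 and the sediment surface there are 783 − 616 = 167 varves.
Excluding 14 false varves: 167 − 14 = 153.
The varve at the sediment surface is 1935 CE, so the flood layer dates to 1935 − 153 = 1782 CE.

1782 CE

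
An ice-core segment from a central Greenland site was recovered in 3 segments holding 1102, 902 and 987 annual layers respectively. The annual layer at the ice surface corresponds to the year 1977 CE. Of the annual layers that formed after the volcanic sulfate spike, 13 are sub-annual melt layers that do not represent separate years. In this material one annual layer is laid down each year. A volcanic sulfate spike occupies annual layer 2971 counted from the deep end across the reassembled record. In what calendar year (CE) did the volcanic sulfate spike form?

Total annual layers = 1102 + 902 + 987 = 2991.
Between annual layer 2971 and the ice surface there are 2991 − 2971 = 20 annual layers.
Excluding 13 false annual layers: 20 − 13 = 7.
The annual layer at the ice surface is 1977 CE, so the volcanic sulfate spike dates to 1977 − 7 = 1970 CE.

1970 CE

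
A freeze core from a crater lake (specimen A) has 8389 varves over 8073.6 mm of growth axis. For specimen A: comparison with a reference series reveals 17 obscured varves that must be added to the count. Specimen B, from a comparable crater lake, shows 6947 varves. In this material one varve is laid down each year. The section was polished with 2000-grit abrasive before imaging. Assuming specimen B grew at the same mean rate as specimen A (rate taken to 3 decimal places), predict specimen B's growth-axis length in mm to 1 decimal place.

Specimen A: after corrections the count is 8389 + 17 = 8406 varves.
A: Mean rate = 8073.6 mm / 8406 years ≈ 0.960 mm per year.
For B, 0.960 mm/year × 6947 years = 6669.1 mm.

6669.1 mm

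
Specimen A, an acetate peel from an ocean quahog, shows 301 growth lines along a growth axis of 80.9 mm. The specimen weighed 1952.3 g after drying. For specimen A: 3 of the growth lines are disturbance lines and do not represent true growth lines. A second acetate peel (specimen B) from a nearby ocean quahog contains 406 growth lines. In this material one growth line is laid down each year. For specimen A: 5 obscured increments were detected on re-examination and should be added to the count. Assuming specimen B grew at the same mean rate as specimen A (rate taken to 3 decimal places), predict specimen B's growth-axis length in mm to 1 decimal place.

Specimen A: correcting the raw count gives 301 − 3 + 5 = 303 true growth lines.
A: 80.9 mm over 303 years gives 80.9 / 303 ≈ 0.267 mm/year.
B's length ≈ 0.267 × 406 = 108.4 mm.

108.4 mm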